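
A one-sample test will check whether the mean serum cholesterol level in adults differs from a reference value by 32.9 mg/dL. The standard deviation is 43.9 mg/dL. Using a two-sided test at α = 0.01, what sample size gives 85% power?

For a one-sample z-test, n = ((z_{α/2} + z_β)·σ/δ)².
z_{α/2} = 2.576 (two-sided α = 0.01); z_β = 1.036 (power 85% → β = 0.15).
n = (3.612 × 43.9 / 32.9)² = 23.23
Round up: n = 24.

n = 24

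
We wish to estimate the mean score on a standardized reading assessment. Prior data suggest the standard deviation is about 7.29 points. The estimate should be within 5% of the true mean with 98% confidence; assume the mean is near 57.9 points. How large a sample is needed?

n = 35

For a mean, the margin of error is E = z·σ/√n, so n = (zσ/E)².
At 98% confidence, z = 2.326.
E = 5% of 57.9 = 2.895 points.
n = (2.326 × 7.29 / 2.895)² = 34.31
Round up: n = 35.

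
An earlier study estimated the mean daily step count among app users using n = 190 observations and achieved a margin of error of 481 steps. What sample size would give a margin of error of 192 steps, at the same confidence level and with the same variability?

1193

Margin of error scales as 1/√n, so n₂ = n₁·(E₁/E₂)².
n₂ = 190 × (481/192)² = 190 × 6.276 = 1192.44
Round up: n₂ = 1193.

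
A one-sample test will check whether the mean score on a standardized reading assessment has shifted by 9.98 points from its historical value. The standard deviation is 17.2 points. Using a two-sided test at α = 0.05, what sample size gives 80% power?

For a one-sample z-test, n = ((z_{α/2} + z_β)·σ/δ)².
z_{α/2} = 1.960 (two-sided α = 0.05); z_β = 0.842 (power 80% → β = 0.2).
n = (2.802 × 17.2 / 9.98)² = 23.32
Round up: n = 24.

n = 24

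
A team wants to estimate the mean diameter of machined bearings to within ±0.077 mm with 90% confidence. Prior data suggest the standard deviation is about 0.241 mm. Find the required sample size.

For a mean, the margin of error is E = z·σ/√n, so n = (zσ/E)².
At 90% confidence, z = 1.645.
n = (1.645 × 0.241 / 0.077)² = 26.51
Round up: n = 27.

27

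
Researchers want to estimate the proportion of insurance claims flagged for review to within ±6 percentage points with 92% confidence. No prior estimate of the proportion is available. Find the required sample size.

For a proportion with margin E = 0.06 at 92% confidence, z = 1.751.
With no prior estimate, use p = 0.5, which maximizes p(1−p) at 0.25.
n = 0.25 × (z/E)² = 0.25 × (1.751/0.06)² = 212.92
Round up: n = 213.

n = 213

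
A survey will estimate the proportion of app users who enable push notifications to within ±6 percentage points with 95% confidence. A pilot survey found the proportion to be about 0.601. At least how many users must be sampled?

n = 256

For a proportion with margin E = 0.06 at 95% confidence, z = 1.960.
n = p̂(1−p̂)(z/E)² = 0.601 × 0.399 × (1.960/0.06)² = 255.89
Round up: n = 256.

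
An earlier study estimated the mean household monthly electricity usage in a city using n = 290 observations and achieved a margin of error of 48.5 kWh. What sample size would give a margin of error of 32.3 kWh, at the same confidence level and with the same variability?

Margin of error scales as 1/√n, so n₂ = n₁·(E₁/E₂)².
n₂ = 290 × (48.5/32.3)² = 290 × 2.255 = 653.95
Round up: n₂ = 654.

654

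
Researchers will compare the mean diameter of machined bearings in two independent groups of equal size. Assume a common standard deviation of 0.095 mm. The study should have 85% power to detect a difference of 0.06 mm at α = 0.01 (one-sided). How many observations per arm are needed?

For two equal groups, n per group = 2·((z_α + z_β)·σ/δ)².
z_α = 2.326; z_β = 1.036 (power 85%).
n = 2 × (3.362 × 0.095 / 0.06)² = 2 × 28.34 = 56.68
Round up: n = 57 per group.

57 per group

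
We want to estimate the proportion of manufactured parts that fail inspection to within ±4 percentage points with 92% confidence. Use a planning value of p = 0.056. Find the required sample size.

102

For a proportion with margin E = 0.04 at 92% confidence, z = 1.751.
n = p̂(1−p̂)(z/E)² = 0.056 × 0.944 × (1.751/0.04)² = 101.30
Round up: n = 102.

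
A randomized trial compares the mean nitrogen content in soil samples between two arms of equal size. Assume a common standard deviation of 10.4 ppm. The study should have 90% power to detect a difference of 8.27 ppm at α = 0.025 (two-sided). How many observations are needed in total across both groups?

For two equal groups, n per group = 2·((z_{α/2} + z_β)·σ/δ)².
z_{α/2} = 2.241; z_β = 1.282 (power 90%).
n = 2 × (3.523 × 10.4 / 8.27)² = 2 × 19.63 = 39.26
Round up: n = 40 per group.
Total across both groups: 2 × 40 = 80.

80 total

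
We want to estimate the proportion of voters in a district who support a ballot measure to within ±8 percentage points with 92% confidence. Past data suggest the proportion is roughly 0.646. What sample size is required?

110

For a proportion with margin E = 0.08 at 92% confidence, z = 1.751.
n = p̂(1−p̂)(z/E)² = 0.646 × 0.354 × (1.751/0.08)² = 109.55
Round up: n = 110.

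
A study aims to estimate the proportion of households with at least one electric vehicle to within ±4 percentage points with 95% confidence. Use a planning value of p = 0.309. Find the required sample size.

For a proportion with margin E = 0.04 at 95% confidence, z = 1.960.
n = p̂(1−p̂)(z/E)² = 0.309 × 0.691 × (1.960/0.04)² = 512.66
Round up: n = 513.

n = 513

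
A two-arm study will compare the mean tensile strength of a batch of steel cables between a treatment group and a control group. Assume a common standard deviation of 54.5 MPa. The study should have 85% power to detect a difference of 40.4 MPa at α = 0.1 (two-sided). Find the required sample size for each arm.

27 per group

For two equal groups, n per group = 2·((z_{α/2} + z_β)·σ/δ)².
z_{α/2} = 1.645; z_β = 1.036 (power 85%).
n = 2 × (2.681 × 54.5 / 40.4)² = 2 × 13.08 = 26.16
Round up: n = 27 per group.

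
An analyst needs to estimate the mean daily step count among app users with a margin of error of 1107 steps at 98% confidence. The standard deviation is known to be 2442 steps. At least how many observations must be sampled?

27

For a mean, the margin of error is E = z·σ/√n, so n = (zσ/E)².
At 98% confidence, z = 2.326.
n = (2.326 × 2442 / 1107)² = 26.33
Round up: n = 27.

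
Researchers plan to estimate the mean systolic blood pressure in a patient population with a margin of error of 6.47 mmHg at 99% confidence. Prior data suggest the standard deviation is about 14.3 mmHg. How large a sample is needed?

n = 33

For a mean, the margin of error is E = z·σ/√n, so n = (zσ/E)².
At 99% confidence, z = 2.576.
n = (2.576 × 14.3 / 6.47)² = 32.42
Round up: n = 33.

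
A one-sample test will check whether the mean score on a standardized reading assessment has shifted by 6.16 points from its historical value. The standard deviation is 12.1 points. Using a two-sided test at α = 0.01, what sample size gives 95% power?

For a one-sample z-test, n = ((z_{α/2} + z_β)·σ/δ)².
z_{α/2} = 2.576 (two-sided α = 0.01); z_β = 1.645 (power 95% → β = 0.05).
n = (4.221 × 12.1 / 6.16)² = 68.74
Round up: n = 69.

69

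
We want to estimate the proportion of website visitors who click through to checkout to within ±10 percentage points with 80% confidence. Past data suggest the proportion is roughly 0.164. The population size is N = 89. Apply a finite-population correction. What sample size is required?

For a proportion with margin E = 0.1 at 80% confidence, z = 1.282.
n = p̂(1−p̂)(z/E)² = 0.164 × 0.836 × (1.282/0.1)² = 22.53 — call this n₀.
Finite-population correction with N = 89: n = n₀ / (1 + (n₀−1)/N) = 22.53 / 1.242 = 18.14
Round up: n = 19.

19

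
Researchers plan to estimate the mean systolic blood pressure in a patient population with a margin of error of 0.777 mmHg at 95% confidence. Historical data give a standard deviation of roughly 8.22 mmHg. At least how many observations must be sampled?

430

For a mean, the margin of error is E = z·σ/√n, so n = (zσ/E)².
At 95% confidence, z = 1.960.
n = (1.960 × 8.22 / 0.777)² = 429.95
Round up: n = 430.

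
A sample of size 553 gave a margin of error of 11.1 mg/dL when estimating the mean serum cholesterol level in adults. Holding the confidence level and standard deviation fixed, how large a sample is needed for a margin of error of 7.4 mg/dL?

1245

Margin of error scales as 1/√n, so n₂ = n₁·(E₁/E₂)².
n₂ = 553 × (11.1/7.4)² = 553 × 2.25 = 1244.25
Round up: n₂ = 1245.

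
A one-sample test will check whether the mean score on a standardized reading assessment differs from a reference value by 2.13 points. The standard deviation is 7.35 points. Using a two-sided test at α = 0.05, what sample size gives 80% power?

For a one-sample z-test, n = ((z_{α/2} + z_β)·σ/δ)².
z_{α/2} = 1.960 (two-sided α = 0.05); z_β = 0.842 (power 80% → β = 0.2).
n = (2.802 × 7.35 / 2.13)² = 93.49
Round up: n = 94.

94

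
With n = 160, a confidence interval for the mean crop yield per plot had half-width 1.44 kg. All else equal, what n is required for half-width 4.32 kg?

Margin of error scales as 1/√n, so n₂ = n₁·(E₁/E₂)².
n₂ = 160 × (1.44/4.32)² = 160 × 0.1111 = 17.78
Round up: n₂ = 18.

18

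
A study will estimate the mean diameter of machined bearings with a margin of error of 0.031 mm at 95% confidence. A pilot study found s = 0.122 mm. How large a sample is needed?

For a mean, the margin of error is E = z·σ/√n, so n = (zσ/E)².
At 95% confidence, z = 1.960.
n = (1.960 × 0.122 / 0.031)² = 59.50
Round up: n = 60.

60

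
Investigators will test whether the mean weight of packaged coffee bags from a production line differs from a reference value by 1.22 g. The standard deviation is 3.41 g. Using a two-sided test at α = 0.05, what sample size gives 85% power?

71

For a one-sample z-test, n = ((z_{α/2} + z_β)·σ/δ)².
z_{α/2} = 1.960 (two-sided α = 0.05); z_β = 1.036 (power 85% → β = 0.15).
n = (2.996 × 3.41 / 1.22)² = 70.12
Round up: n = 71.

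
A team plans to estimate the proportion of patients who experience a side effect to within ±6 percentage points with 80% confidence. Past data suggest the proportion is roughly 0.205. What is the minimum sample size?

For a proportion with margin E = 0.06 at 80% confidence, z = 1.282.
n = p̂(1−p̂)(z/E)² = 0.205 × 0.795 × (1.282/0.06)² = 74.40
Round up: n = 75.

75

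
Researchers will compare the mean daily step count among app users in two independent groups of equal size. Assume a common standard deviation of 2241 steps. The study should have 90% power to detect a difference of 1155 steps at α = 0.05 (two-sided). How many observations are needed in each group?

80 per group

For two equal groups, n per group = 2·((z_{α/2} + z_β)·σ/δ)².
z_{α/2} = 1.960; z_β = 1.282 (power 90%).
n = 2 × (3.242 × 2241 / 1155)² = 2 × 39.57 = 79.14
Round up: n = 80 per group.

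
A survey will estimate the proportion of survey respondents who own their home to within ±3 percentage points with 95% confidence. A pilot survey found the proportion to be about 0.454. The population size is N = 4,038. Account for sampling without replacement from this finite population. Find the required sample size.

839

For a proportion with margin E = 0.03 at 95% confidence, z = 1.960.
n = p̂(1−p̂)(z/E)² = 0.454 × 0.546 × (1.960/0.03)² = 1058.08 — call this n₀.
Finite-population correction with N = 4,038: n = n₀ / (1 + (n₀−1)/N) = 1058.08 / 1.262 = 838.42
Round up: n = 839.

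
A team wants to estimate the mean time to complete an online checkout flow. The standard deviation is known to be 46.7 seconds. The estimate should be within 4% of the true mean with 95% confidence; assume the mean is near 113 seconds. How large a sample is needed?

For a mean, the margin of error is E = z·σ/√n, so n = (zσ/E)².
At 95% confidence, z = 1.960.
E = 4% of 113 = 4.52 seconds.
n = (1.960 × 46.7 / 4.52)² = 410.08
Round up: n = 411.

411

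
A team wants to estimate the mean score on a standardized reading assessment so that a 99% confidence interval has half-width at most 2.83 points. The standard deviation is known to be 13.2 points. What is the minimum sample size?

n = 145

For a mean, the margin of error is E = z·σ/√n, so n = (zσ/E)².
At 99% confidence, z = 2.576.
n = (2.576 × 13.2 / 2.83)² = 144.37
Round up: n = 145.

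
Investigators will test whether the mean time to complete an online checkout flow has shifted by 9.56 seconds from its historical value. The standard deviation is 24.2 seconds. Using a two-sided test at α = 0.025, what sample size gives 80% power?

61

For a one-sample z-test, n = ((z_{α/2} + z_β)·σ/δ)².
z_{α/2} = 2.241 (two-sided α = 0.025); z_β = 0.842 (power 80% → β = 0.2).
n = (3.083 × 24.2 / 9.56)² = 60.91
Round up: n = 61.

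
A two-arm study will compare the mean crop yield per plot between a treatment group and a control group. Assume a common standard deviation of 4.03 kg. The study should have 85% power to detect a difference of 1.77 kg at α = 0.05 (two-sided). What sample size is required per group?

94 per group

For two equal groups, n per group = 2·((z_{α/2} + z_β)·σ/δ)².
z_{α/2} = 1.960; z_β = 1.036 (power 85%).
n = 2 × (2.996 × 4.03 / 1.77)² = 2 × 46.53 = 93.06
Round up: n = 94 per group.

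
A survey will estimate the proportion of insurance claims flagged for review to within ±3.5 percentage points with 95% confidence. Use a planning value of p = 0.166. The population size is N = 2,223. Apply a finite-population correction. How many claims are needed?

For a proportion with margin E = 0.035 at 95% confidence, z = 1.960.
n = p̂(1−p̂)(z/E)² = 0.166 × 0.834 × (1.960/0.035)² = 434.16 — call this n₀.
Finite-population correction with N = 2,223: n = n₀ / (1 + (n₀−1)/N) = 434.16 / 1.195 = 363.31
Round up: n = 364.

364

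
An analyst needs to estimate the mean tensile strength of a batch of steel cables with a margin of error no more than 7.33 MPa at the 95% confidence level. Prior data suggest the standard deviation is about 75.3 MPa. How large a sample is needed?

406

For a mean, the margin of error is E = z·σ/√n, so n = (zσ/E)².
At 95% confidence, z = 1.960.
n = (1.960 × 75.3 / 7.33)² = 405.41
Round up: n = 406.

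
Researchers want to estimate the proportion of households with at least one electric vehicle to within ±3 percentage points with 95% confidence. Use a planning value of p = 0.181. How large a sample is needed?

n = 633

For a proportion with margin E = 0.03 at 95% confidence, z = 1.960.
n = p̂(1−p̂)(z/E)² = 0.181 × 0.819 × (1.960/0.03)² = 632.75
Round up: n = 633.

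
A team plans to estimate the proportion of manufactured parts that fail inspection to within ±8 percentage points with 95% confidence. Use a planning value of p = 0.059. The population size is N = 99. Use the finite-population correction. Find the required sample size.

For a proportion with margin E = 0.08 at 95% confidence, z = 1.960.
n = p̂(1−p̂)(z/E)² = 0.059 × 0.941 × (1.960/0.08)² = 33.33 — call this n₀.
Finite-population correction with N = 99: n = n₀ / (1 + (n₀−1)/N) = 33.33 / 1.327 = 25.12
Round up: n = 26.

n = 26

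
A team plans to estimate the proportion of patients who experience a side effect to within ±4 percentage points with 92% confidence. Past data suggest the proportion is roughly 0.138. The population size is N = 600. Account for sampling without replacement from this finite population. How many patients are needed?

For a proportion with margin E = 0.04 at 92% confidence, z = 1.751.
n = p̂(1−p̂)(z/E)² = 0.138 × 0.862 × (1.751/0.04)² = 227.95 — call this n₀.
Finite-population correction with N = 600: n = n₀ / (1 + (n₀−1)/N) = 227.95 / 1.378 = 165.42
Round up: n = 166.

166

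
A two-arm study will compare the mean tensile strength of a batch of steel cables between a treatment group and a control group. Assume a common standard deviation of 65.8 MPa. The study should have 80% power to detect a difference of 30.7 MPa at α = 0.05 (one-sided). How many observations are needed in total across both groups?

114 total

For two equal groups, n per group = 2·((z_α + z_β)·σ/δ)².
z_α = 1.645; z_β = 0.842 (power 80%).
n = 2 × (2.487 × 65.8 / 30.7)² = 2 × 28.41 = 56.82
Round up: n = 57 per group.
Total across both groups: 2 × 57 = 114.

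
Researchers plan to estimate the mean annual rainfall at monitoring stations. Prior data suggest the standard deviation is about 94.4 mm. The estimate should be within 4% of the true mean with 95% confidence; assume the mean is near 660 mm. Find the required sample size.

n = 50

For a mean, the margin of error is E = z·σ/√n, so n = (zσ/E)².
At 95% confidence, z = 1.960.
E = 4% of 660 = 26.4 mm.
n = (1.960 × 94.4 / 26.4)² = 49.12
Round up: n = 50.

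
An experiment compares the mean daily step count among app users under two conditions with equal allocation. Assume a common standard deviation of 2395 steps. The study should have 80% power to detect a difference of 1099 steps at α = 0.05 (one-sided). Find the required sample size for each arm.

For two equal groups, n per group = 2·((z_α + z_β)·σ/δ)².
z_α = 1.645; z_β = 0.842 (power 80%).
n = 2 × (2.487 × 2395 / 1099)² = 2 × 29.37 = 58.74
Round up: n = 59 per group.

59 per group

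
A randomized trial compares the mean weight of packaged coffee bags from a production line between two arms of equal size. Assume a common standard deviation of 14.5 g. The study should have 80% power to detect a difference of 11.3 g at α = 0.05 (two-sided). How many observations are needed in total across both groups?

For two equal groups, n per group = 2·((z_{α/2} + z_β)·σ/δ)².
z_{α/2} = 1.960; z_β = 0.842 (power 80%).
n = 2 × (2.802 × 14.5 / 11.3)² = 2 × 12.93 = 25.86
Round up: n = 26 per group.
Total across both groups: 2 × 26 = 52.

52 total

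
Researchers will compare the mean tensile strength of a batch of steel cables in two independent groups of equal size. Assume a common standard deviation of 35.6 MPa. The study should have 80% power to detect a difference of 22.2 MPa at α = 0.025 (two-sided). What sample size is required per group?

49 per group

For two equal groups, n per group = 2·((z_{α/2} + z_β)·σ/δ)².
z_{α/2} = 2.241; z_β = 0.842 (power 80%).
n = 2 × (3.083 × 35.6 / 22.2)² = 2 × 24.44 = 48.88
Round up: n = 49 per group.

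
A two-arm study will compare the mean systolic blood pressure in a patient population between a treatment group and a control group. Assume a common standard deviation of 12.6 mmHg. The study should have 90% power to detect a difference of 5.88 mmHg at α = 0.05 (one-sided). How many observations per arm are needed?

79 per group

For two equal groups, n per group = 2·((z_α + z_β)·σ/δ)².
z_α = 1.645; z_β = 1.282 (power 90%).
n = 2 × (2.927 × 12.6 / 5.88)² = 2 × 39.34 = 78.68
Round up: n = 79 per group.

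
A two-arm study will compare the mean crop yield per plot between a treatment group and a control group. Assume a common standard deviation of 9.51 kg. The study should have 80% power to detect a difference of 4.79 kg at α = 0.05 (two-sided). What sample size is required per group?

For two equal groups, n per group = 2·((z_{α/2} + z_β)·σ/δ)².
z_{α/2} = 1.960; z_β = 0.842 (power 80%).
n = 2 × (2.802 × 9.51 / 4.79)² = 2 × 30.95 = 61.90
Round up: n = 62 per group.

62 per group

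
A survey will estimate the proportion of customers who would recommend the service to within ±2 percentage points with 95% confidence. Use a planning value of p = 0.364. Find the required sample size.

n = 2224

For a proportion with margin E = 0.02 at 95% confidence, z = 1.960.
n = p̂(1−p̂)(z/E)² = 0.364 × 0.636 × (1.960/0.02)² = 2223.36
Round up: n = 2224.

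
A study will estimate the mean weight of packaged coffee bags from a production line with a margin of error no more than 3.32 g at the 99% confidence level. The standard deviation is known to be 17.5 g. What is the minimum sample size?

For a mean, the margin of error is E = z·σ/√n, so n = (zσ/E)².
At 99% confidence, z = 2.576.
n = (2.576 × 17.5 / 3.32)² = 184.37
Round up: n = 185.

185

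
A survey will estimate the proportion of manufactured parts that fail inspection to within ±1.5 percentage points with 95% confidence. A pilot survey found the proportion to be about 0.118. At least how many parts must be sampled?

1777

For a proportion with margin E = 0.015 at 95% confidence, z = 1.960.
n = p̂(1−p̂)(z/E)² = 0.118 × 0.882 × (1.960/0.015)² = 1776.97
Round up: n = 1777.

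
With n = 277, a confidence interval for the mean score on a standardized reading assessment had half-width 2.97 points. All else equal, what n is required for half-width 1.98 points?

Margin of error scales as 1/√n, so n₂ = n₁·(E₁/E₂)².
n₂ = 277 × (2.97/1.98)² = 277 × 2.25 = 623.25
Round up: n₂ = 624.

624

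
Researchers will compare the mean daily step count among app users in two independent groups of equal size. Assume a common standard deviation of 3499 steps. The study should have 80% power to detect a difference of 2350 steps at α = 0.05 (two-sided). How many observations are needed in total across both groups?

For two equal groups, n per group = 2·((z_{α/2} + z_β)·σ/δ)².
z_{α/2} = 1.960; z_β = 0.842 (power 80%).
n = 2 × (2.802 × 3499 / 2350)² = 2 × 17.41 = 34.82
Round up: n = 35 per group.
Total across both groups: 2 × 35 = 70.

70 total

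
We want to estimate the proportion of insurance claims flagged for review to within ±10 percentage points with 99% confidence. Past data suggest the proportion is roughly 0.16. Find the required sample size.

90

For a proportion with margin E = 0.1 at 99% confidence, z = 2.576.
n = p̂(1−p̂)(z/E)² = 0.16 × 0.84 × (2.576/0.1)² = 89.18
Round up: n = 90.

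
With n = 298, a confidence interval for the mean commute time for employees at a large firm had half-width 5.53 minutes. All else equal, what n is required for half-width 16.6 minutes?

Margin of error scales as 1/√n, so n₂ = n₁·(E₁/E₂)².
n₂ = 298 × (5.53/16.6)² = 298 × 0.111 = 33.08
Round up: n₂ = 34.

34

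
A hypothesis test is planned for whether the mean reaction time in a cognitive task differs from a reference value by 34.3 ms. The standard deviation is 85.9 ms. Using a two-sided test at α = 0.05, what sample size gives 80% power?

50

For a one-sample z-test, n = ((z_{α/2} + z_β)·σ/δ)².
z_{α/2} = 1.960 (two-sided α = 0.05); z_β = 0.842 (power 80% → β = 0.2).
n = (2.802 × 85.9 / 34.3)² = 49.24
Round up: n = 50.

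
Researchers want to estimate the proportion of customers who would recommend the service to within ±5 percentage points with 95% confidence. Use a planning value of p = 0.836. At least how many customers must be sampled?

For a proportion with margin E = 0.05 at 95% confidence, z = 1.960.
n = p̂(1−p̂)(z/E)² = 0.836 × 0.164 × (1.960/0.05)² = 210.68
Round up: n = 211.

211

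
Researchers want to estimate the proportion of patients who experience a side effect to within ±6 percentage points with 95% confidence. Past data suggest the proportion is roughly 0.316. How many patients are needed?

231

For a proportion with margin E = 0.06 at 95% confidence, z = 1.960.
n = p̂(1−p̂)(z/E)² = 0.316 × 0.684 × (1.960/0.06)² = 230.65
Round up: n = 231.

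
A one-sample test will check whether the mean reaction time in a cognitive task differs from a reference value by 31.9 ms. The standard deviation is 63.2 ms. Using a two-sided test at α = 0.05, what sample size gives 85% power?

For a one-sample z-test, n = ((z_{α/2} + z_β)·σ/δ)².
z_{α/2} = 1.960 (two-sided α = 0.05); z_β = 1.036 (power 85% → β = 0.15).
n = (2.996 × 63.2 / 31.9)² = 35.23
Round up: n = 36.

36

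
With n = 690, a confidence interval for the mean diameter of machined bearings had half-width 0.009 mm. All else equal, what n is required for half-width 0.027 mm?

Margin of error scales as 1/√n, so n₂ = n₁·(E₁/E₂)².
n₂ = 690 × (0.009/0.027)² = 690 × 0.1111 = 76.66
Round up: n₂ = 77.

77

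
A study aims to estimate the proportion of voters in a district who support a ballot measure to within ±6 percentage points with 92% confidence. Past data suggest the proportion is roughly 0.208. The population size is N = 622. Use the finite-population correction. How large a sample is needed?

115

For a proportion with margin E = 0.06 at 92% confidence, z = 1.751.
n = p̂(1−p̂)(z/E)² = 0.208 × 0.792 × (1.751/0.06)² = 140.30 — call this n₀.
Finite-population correction with N = 622: n = n₀ / (1 + (n₀−1)/N) = 140.30 / 1.224 = 114.62
Round up: n = 115.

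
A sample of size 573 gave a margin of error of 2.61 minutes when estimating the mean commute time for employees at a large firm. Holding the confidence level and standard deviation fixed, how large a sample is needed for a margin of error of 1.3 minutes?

Margin of error scales as 1/√n, so n₂ = n₁·(E₁/E₂)².
n₂ = 573 × (2.61/1.3)² = 573 × 4.031 = 2309.76
Round up: n₂ = 2310.

n = 2310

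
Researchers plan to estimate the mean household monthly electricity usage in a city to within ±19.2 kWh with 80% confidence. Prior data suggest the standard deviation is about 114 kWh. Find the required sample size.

For a mean, the margin of error is E = z·σ/√n, so n = (zσ/E)².
At 80% confidence, z = 1.282.
n = (1.282 × 114 / 19.2)² = 57.94
Round up: n = 58.

58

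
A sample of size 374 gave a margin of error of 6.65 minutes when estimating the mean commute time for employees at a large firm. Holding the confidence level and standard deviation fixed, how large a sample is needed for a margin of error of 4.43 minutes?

n = 843

Margin of error scales as 1/√n, so n₂ = n₁·(E₁/E₂)².
n₂ = 374 × (6.65/4.43)² = 374 × 2.253 = 842.62
Round up: n₂ = 843.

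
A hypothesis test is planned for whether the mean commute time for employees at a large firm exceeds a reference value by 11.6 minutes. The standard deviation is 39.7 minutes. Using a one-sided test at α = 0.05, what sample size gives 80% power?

For a one-sample z-test, n = ((z_α + z_β)·σ/δ)².
z_α = 1.645 (one-sided α = 0.05); z_β = 0.842 (power 80% → β = 0.2).
n = (2.487 × 39.7 / 11.6)² = 72.45
Round up: n = 73.

n = 73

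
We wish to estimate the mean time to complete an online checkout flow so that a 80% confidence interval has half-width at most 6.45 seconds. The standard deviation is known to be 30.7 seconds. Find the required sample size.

38

For a mean, the margin of error is E = z·σ/√n, so n = (zσ/E)².
At 80% confidence, z = 1.282.
n = (1.282 × 30.7 / 6.45)² = 37.23
Round up: n = 38.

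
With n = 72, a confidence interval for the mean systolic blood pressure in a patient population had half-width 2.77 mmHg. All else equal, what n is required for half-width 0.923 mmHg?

n = 649

Margin of error scales as 1/√n, so n₂ = n₁·(E₁/E₂)².
n₂ = 72 × (2.77/0.923)² = 72 × 9.007 = 648.50
Round up: n₂ = 649.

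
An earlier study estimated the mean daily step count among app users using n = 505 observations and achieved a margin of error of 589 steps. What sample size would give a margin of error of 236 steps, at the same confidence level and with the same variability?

Margin of error scales as 1/√n, so n₂ = n₁·(E₁/E₂)².
n₂ = 505 × (589/236)² = 505 × 6.229 = 3145.64
Round up: n₂ = 3146.

3146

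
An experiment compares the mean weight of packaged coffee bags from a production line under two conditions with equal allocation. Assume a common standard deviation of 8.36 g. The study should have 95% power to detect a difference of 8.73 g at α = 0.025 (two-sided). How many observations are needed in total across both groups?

56 total

For two equal groups, n per group = 2·((z_{α/2} + z_β)·σ/δ)².
z_{α/2} = 2.241; z_β = 1.645 (power 95%).
n = 2 × (3.886 × 8.36 / 8.73)² = 2 × 13.85 = 27.70
Round up: n = 28 per group.
Total across both groups: 2 × 28 = 56.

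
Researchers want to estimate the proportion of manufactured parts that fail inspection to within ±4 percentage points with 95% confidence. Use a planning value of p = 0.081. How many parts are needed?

n = 179

For a proportion with margin E = 0.04 at 95% confidence, z = 1.960.
n = p̂(1−p̂)(z/E)² = 0.081 × 0.919 × (1.960/0.04)² = 178.73
Round up: n = 179.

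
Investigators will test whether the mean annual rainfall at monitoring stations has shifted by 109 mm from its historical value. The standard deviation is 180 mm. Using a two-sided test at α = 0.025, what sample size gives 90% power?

For a one-sample z-test, n = ((z_{α/2} + z_β)·σ/δ)².
z_{α/2} = 2.241 (two-sided α = 0.025); z_β = 1.282 (power 90% → β = 0.1).
n = (3.523 × 180 / 109)² = 33.85
Round up: n = 34.

34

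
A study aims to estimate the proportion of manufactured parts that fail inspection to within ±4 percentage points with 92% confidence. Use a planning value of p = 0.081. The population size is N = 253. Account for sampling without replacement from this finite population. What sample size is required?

For a proportion with margin E = 0.04 at 92% confidence, z = 1.751.
n = p̂(1−p̂)(z/E)² = 0.081 × 0.919 × (1.751/0.04)² = 142.64 — call this n₀.
Finite-population correction with N = 253: n = n₀ / (1 + (n₀−1)/N) = 142.64 / 1.56 = 91.44
Round up: n = 92.

n = 92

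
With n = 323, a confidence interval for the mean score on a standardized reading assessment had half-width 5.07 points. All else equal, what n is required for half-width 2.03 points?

2015

Margin of error scales as 1/√n, so n₂ = n₁·(E₁/E₂)².
n₂ = 323 × (5.07/2.03)² = 323 × 6.238 = 2014.87
Round up: n₂ = 2015.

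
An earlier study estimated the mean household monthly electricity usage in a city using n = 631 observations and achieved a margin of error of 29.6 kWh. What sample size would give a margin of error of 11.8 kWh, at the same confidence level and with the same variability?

n = 3971

Margin of error scales as 1/√n, so n₂ = n₁·(E₁/E₂)².
n₂ = 631 × (29.6/11.8)² = 631 × 6.292 = 3970.25
Round up: n₂ = 3971.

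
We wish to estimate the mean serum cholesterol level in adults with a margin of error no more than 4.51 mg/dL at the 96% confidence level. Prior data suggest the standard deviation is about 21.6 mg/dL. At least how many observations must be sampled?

For a mean, the margin of error is E = z·σ/√n, so n = (zσ/E)².
At 96% confidence, z = 2.054.
n = (2.054 × 21.6 / 4.51)² = 96.77
Round up: n = 97.

97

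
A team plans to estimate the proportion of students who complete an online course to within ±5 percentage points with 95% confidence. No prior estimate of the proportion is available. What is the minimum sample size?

385

For a proportion with margin E = 0.05 at 95% confidence, z = 1.960.
With no prior estimate, use p = 0.5, which maximizes p(1−p) at 0.25.
n = 0.25 × (z/E)² = 0.25 × (1.960/0.05)² = 384.16
Round up: n = 385.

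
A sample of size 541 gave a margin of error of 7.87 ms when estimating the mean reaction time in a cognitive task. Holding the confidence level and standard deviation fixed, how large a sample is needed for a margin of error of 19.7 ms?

87

Margin of error scales as 1/√n, so n₂ = n₁·(E₁/E₂)².
n₂ = 541 × (7.87/19.7)² = 541 × 0.1596 = 86.34
Round up: n₂ = 87.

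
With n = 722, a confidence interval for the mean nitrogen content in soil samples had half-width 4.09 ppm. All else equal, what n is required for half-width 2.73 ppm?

n = 1621

Margin of error scales as 1/√n, so n₂ = n₁·(E₁/E₂)².
n₂ = 722 × (4.09/2.73)² = 722 × 2.245 = 1620.89
Round up: n₂ = 1621.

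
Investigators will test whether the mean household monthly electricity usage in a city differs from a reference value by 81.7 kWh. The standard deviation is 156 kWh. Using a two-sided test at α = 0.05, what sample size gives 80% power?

For a one-sample z-test, n = ((z_{α/2} + z_β)·σ/δ)².
z_{α/2} = 1.960 (two-sided α = 0.05); z_β = 0.842 (power 80% → β = 0.2).
n = (2.802 × 156 / 81.7)² = 28.62
Round up: n = 29.

29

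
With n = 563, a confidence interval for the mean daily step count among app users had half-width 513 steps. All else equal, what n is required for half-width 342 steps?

Margin of error scales as 1/√n, so n₂ = n₁·(E₁/E₂)².
n₂ = 563 × (513/342)² = 563 × 2.25 = 1266.75
Round up: n₂ = 1267.

n = 1267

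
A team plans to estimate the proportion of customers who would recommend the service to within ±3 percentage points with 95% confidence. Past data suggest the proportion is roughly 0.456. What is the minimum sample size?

1059

For a proportion with margin E = 0.03 at 95% confidence, z = 1.960.
n = p̂(1−p̂)(z/E)² = 0.456 × 0.544 × (1.960/0.03)² = 1058.85
Round up: n = 1059.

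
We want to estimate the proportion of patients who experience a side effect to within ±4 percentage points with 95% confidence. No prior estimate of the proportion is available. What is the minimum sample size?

601

For a proportion with margin E = 0.04 at 95% confidence, z = 1.960.
With no prior estimate, use p = 0.5, which maximizes p(1−p) at 0.25.
n = 0.25 × (z/E)² = 0.25 × (1.960/0.04)² = 600.25
Round up: n = 601.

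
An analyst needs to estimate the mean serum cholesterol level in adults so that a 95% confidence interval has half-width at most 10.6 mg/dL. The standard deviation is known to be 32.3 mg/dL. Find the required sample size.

36

For a mean, the margin of error is E = z·σ/√n, so n = (zσ/E)².
At 95% confidence, z = 1.960.
n = (1.960 × 32.3 / 10.6)² = 35.67
Round up: n = 36.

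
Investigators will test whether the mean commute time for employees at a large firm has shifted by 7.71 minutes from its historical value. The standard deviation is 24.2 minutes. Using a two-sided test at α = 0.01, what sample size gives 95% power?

n = 176

For a one-sample z-test, n = ((z_{α/2} + z_β)·σ/δ)².
z_{α/2} = 2.576 (two-sided α = 0.01); z_β = 1.645 (power 95% → β = 0.05).
n = (4.221 × 24.2 / 7.71)² = 175.53
Round up: n = 176.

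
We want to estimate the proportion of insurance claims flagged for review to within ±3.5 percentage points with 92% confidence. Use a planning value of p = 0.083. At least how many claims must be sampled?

For a proportion with margin E = 0.035 at 92% confidence, z = 1.751.
n = p̂(1−p̂)(z/E)² = 0.083 × 0.917 × (1.751/0.035)² = 190.50
Round up: n = 191.

191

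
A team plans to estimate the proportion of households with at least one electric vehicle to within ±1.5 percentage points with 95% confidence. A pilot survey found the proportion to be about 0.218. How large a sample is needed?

n = 2911

For a proportion with margin E = 0.015 at 95% confidence, z = 1.960.
n = p̂(1−p̂)(z/E)² = 0.218 × 0.782 × (1.960/0.015)² = 2910.67
Round up: n = 2911.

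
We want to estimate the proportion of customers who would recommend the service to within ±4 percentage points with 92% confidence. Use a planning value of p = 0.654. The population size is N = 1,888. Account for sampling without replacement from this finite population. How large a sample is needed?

353

For a proportion with margin E = 0.04 at 92% confidence, z = 1.751.
n = p̂(1−p̂)(z/E)² = 0.654 × 0.346 × (1.751/0.04)² = 433.62 — call this n₀.
Finite-population correction with N = 1,888: n = n₀ / (1 + (n₀−1)/N) = 433.62 / 1.229 = 352.82
Round up: n = 353.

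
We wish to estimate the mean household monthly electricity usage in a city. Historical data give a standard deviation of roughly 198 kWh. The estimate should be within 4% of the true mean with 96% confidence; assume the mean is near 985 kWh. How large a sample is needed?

n = 107

For a mean, the margin of error is E = z·σ/√n, so n = (zσ/E)².
At 96% confidence, z = 2.054.
E = 4% of 985 = 39.4 kWh.
n = (2.054 × 198 / 39.4)² = 106.55
Round up: n = 107.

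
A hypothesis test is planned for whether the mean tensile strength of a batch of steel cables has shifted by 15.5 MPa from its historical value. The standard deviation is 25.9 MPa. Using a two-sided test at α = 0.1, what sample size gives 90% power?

For a one-sample z-test, n = ((z_{α/2} + z_β)·σ/δ)².
z_{α/2} = 1.645 (two-sided α = 0.1); z_β = 1.282 (power 90% → β = 0.1).
n = (2.927 × 25.9 / 15.5)² = 23.92
Round up: n = 24.

24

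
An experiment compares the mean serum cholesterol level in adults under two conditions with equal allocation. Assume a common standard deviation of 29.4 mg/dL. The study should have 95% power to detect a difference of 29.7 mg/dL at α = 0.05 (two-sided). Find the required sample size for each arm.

26 per group

For two equal groups, n per group = 2·((z_{α/2} + z_β)·σ/δ)².
z_{α/2} = 1.960; z_β = 1.645 (power 95%).
n = 2 × (3.605 × 29.4 / 29.7)² = 2 × 12.73 = 25.46
Round up: n = 26 per group.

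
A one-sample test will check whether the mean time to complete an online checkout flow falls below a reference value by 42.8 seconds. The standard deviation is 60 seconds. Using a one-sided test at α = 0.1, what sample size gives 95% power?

17

For a one-sample z-test, n = ((z_α + z_β)·σ/δ)².
z_α = 1.282 (one-sided α = 0.1); z_β = 1.645 (power 95% → β = 0.05).
n = (2.927 × 60 / 42.8)² = 16.84
Round up: n = 17.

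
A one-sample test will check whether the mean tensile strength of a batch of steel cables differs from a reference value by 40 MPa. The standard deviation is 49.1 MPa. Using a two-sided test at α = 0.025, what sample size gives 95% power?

For a one-sample z-test, n = ((z_{α/2} + z_β)·σ/δ)².
z_{α/2} = 2.241 (two-sided α = 0.025); z_β = 1.645 (power 95% → β = 0.05).
n = (3.886 × 49.1 / 40)² = 22.75
Round up: n = 23.

23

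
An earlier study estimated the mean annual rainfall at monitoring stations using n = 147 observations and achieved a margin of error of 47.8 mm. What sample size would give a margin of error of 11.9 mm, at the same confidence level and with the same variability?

Margin of error scales as 1/√n, so n₂ = n₁·(E₁/E₂)².
n₂ = 147 × (47.8/11.9)² = 147 × 16.13 = 2371.11
Round up: n₂ = 2372.

2372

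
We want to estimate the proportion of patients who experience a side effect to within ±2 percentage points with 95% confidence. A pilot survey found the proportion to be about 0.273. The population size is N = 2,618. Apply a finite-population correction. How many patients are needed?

n = 1104

For a proportion with margin E = 0.02 at 95% confidence, z = 1.960.
n = p̂(1−p̂)(z/E)² = 0.273 × 0.727 × (1.960/0.02)² = 1906.12 — call this n₀.
Finite-population correction with N = 2,618: n = n₀ / (1 + (n₀−1)/N) = 1906.12 / 1.728 = 1103.08
Round up: n = 1104.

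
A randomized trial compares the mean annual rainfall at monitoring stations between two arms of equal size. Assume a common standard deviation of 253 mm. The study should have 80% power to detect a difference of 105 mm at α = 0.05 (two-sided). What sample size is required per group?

92 per group

For two equal groups, n per group = 2·((z_{α/2} + z_β)·σ/δ)².
z_{α/2} = 1.960; z_β = 0.842 (power 80%).
n = 2 × (2.802 × 253 / 105)² = 2 × 45.58 = 91.16
Round up: n = 92 per group.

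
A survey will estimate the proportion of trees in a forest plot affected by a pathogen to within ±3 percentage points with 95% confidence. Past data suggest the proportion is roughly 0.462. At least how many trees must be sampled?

For a proportion with margin E = 0.03 at 95% confidence, z = 1.960.
n = p̂(1−p̂)(z/E)² = 0.462 × 0.538 × (1.960/0.03)² = 1060.95
Round up: n = 1061.

n = 1061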